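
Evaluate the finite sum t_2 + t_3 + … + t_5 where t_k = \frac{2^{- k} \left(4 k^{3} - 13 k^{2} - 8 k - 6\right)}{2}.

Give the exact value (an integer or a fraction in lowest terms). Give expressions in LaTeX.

Σ = -343/64

r(k) = (4*k**3 - k**2 - 22*k - 23)/(2*(4*k**3 - 13*k**2 - 8*k - 6)) after simplifying.
Normal form (A,B,C) = (1/2, 1, k**3 - 13*k**2/4 - 2*k - 3/2).
Key eq: (1/2)·f(k+1) = (1)·f(k) + (k**3 - 13*k**2/4 - 2*k - 3/2).
d = 3 from the (0,0,3) case.
Solve for f: f(k) = -(4*k**3 - k**2 + 2*k - 1)/2 (degree 3 ≤ 3).
R(k) = B(k−1)·f(k)/C(k) = -2*(4*k**3 - k**2 + 2*k - 1)/(4*k**3 - 13*k**2 - 8*k - 6); s_k = R·t_k = (-4*k**3 + k**2 - 2*k + 1)/2**k.
Verify: (4*k**3 - 13*k**2 - 8*k - 6)/(2*2**k) matches t_k.
Evaluate s at k=6 and k=2: -839/64 and -31/4; difference -343/64.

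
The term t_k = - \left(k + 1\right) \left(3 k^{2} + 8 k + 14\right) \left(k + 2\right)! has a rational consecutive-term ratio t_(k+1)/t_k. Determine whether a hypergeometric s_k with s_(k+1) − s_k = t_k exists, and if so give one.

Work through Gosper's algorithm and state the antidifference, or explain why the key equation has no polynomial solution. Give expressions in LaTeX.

s_k = - \left(3 k^{2} - k + 4\right) \left(k + 2\right)!

Step 1: r(k) = (k + 2)*(k + 3)*(8*k + 3*(k + 1)**2 + 22)/((k + 1)*(3*k**2 + 8*k + 14)).
So A=k + 3 and B=1, with C=k**3 + 11*k**2/3 + 22*k/3 + 14/3.
Set up (k + 3)·f(k+1) − (1)·f(k) − (k**3 + 11*k**2/3 + 22*k/3 + 14/3) = 0.
Degrees (1,0,3) ⇒ d ≤ 2.
Coefficient equations give f(k) = (3*k**2 - k + 4)/3.
R(k) = B(k−1)·f(k)/C(k) = (3*k**2 - k + 4)/((k + 1)*(3*k**2 + 8*k + 14)); s_k = R·t_k = -(3*k**2 - k + 4)*factorial(k + 2).
Δs = -(k + 1)*(3*k**2 + 8*k + 14)*factorial(k + 2), as required.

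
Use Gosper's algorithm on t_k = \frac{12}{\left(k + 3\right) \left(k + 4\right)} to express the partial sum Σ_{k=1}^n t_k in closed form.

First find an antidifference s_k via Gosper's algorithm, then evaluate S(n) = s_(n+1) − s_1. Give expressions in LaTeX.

S(n) = \frac{3 n}{n + 4}

Step 1: r(k) = (k + 3)/(k + 5).
Factor: A=k + 3; B=k + 5; C=1.
f must satisfy (k + 3)·f(k+1) − (k + 4)·f(k) = 1.
From deg A=1, deg B=1, deg C=0: d=1.
Coefficient equations give f(k) = k/3.
Get s_k = R·t_k = 4*k/(k + 3) with R(k) = B(k−1)f(k)/C(k) = k*(k + 4)/3.
Verify: 12/(k**2 + 7*k + 12) matches t_k.
s_(n+1) = 4*(n + 1)/(n + 4) and s_(1) = 1, so S(n) = 3*n/(n + 4).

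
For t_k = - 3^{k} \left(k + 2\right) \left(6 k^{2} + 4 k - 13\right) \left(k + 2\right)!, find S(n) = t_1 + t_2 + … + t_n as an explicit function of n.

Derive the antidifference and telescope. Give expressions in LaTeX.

t_(k+1)/t_k = (k + 3)**2*(12*k + 18*(k + 1)**2 - 27)/((k + 2)*(6*k**2 + 4*k - 13)).
A = 3*k + 9, B = 1, C = k**3 + 8*k**2/3 - 5*k/6 - 13/3.
Key eq: (3*k + 9)·f(k+1) = (1)·f(k) + (k**3 + 8*k**2/3 - 5*k/6 - 13/3).
Degrees (1,0,3) ⇒ d ≤ 2.
A polynomial solution: f(k) = (2*k**2 - 4*k - 1)/6.
R(k) = B(k−1)·f(k)/C(k) = (2*k**2 - 4*k - 1)/((k + 2)*(6*k**2 + 4*k - 13)); s_k = R·t_k = 3**k*(-2*k**2 + 4*k + 1)*factorial(k + 2).
Check: Δs_k = -3**k*(k + 2)*(6*k**2 + 4*k - 13)*factorial(k + 2). ✓
s_(n+1) = -3**(n + 1)*(2*n**2 - 3)*factorial(n + 3) and s_(1) = 54, so S(n) = -6*3**n*n**2*factorial(n + 3) + 9*3**n*factorial(n + 3) - 54.

S(n) = - 6 \cdot 3^{n} n^{2} \left(n + 3\right)! + 9 \cdot 3^{n} \left(n + 3\right)! - 54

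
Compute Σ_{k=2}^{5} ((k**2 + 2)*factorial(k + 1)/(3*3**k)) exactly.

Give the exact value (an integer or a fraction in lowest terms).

Σ = 1084/27

t_(k+1)/t_k = (k + 2)*((k + 1)**2 + 2)/(3*(k**2 + 2)).
So A=k/3 + 2/3 and B=1, with C=k**2 + 2.
Set up (k/3 + 2/3)·f(k+1) − (1)·f(k) − (k**2 + 2) = 0.
Degrees (1,0,2) ⇒ d ≤ 1.
A polynomial solution: f(k) = 3*k.
So s_k = (B(k−1)f/C)·t_k = (3*k/(k**2 + 2))·t_k = k*factorial(k + 1)/3**k.
Δs = (k**2 + 2)*factorial(k + 1)/(3*3**k), as required.
Telescoping: Σ = s_(6) − s_(2) = 1120/27 − (4/3) = 1084/27.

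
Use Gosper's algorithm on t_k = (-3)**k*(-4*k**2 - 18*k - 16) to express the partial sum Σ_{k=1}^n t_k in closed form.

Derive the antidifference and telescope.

r(k) = 3*(-2*k**2 - 13*k - 19)/(2*k**2 + 9*k + 8) after simplifying.
Gosper form: A/B · C(k+1)/C(k) with A=-3, B=1, C=k**2 + 9*k/2 + 4.
Set up (-3)·f(k+1) − (1)·f(k) − (k**2 + 9*k/2 + 4) = 0.
Bound: deg f ≤ 2.
Coefficient equations give f(k) = -(k**2 + 3*k + 1)/4.
R(k) = B(k−1)·f(k)/C(k) = -(k**2 + 3*k + 1)/(2*(2*k**2 + 9*k + 8)); s_k = R·t_k = (-3)**k*(k**2 + 3*k + 1).
Δs = (-3)**k*(-4*k**2 - 18*k - 16), as required.
Telescope: S(n) = s_(n+1) − s_(1) = (-3)**(n + 1)*(n**2 + 5*n + 5) − (-15) = -3*(-3)**n*n**2 - 15*(-3)**n*n - 15*(-3)**n + 15.

S(n) = -3*(-3)**n*n**2 - 15*(-3)**n*n - 15*(-3)**n + 15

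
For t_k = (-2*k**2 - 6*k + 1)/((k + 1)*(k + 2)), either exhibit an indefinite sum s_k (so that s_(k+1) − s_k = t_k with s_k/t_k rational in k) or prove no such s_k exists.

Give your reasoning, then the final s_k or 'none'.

t_(k+1)/t_k = (k + 1)*(6*k + 2*(k + 1)**2 + 5)/((k + 3)*(2*k**2 + 6*k - 1)).
Gosper form: A/B · C(k+1)/C(k) with A=k + 1, B=k + 3, C=k**2 + 3*k - 1/2.
f must satisfy (k + 1)·f(k+1) − (k + 2)·f(k) = k**2 + 3*k - 1/2.
Degrees (1,1,2) ⇒ d ≤ 2.
Solving with deg f ≤ 2: f(k) = k*(2*k - 3)/2.
R(k) = B(k−1)·f(k)/C(k) = k*(k + 2)*(2*k - 3)/(2*k**2 + 6*k - 1); s_k = R·t_k = k*(3 - 2*k)/(k + 1).
Check: Δs_k = (-2*k**2 - 6*k + 1)/(k**2 + 3*k + 2). ✓

s_k = k*(3 - 2*k)/(k + 1)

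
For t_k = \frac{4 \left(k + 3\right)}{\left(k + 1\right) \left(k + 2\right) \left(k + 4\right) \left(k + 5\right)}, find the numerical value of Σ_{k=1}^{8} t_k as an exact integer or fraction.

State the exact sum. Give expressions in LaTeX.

Σ = 12/65

Ratio r(k) = (k + 1)*(k + 4)**2/((k + 3)**2*(k + 6)).
So A=k + 1 and B=k + 6, with C=k**2 + 6*k + 9.
Need (k + 1)·f(k+1) − (k + 5)·f(k) = k**2 + 6*k + 9.
deg f ≤ 4 (via 1,1,2).
Solve for f: f(k) = k*(k + 2)*(k + 3)*(k + 5)/8 (degree 4 ≤ 4).
Get s_k = R·t_k = k*(k + 5)/(2*(k**2 + 5*k + 4)) with R(k) = B(k−1)f(k)/C(k) = k*(k + 2)*(k + 5)**2/(8*(k + 3)).
Δs = 4*(k + 3)/(k**4 + 12*k**3 + 49*k**2 + 78*k + 40), as required.
Evaluate s at k=9 and k=1: 63/130 and 3/10; difference 12/65.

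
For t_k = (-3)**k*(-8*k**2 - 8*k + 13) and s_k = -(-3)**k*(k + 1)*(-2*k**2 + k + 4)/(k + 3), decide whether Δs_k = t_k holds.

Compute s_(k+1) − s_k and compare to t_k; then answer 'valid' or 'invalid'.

Invalid: residual (-3)**k*(16*k**3 + 68*k**2 + 20*k - 86)/(k**2 + 7*k + 12) ≠ 0.

s_(k+1) = 3*(-3)**k*(k + 2)*(k - 2*(k + 1)**2 + 5)/(k + 4)
s_(k+1) − s_k = (-3)**k*(-8*k**4 - 48*k**3 - 71*k**2 + 15*k + 70)/(k**2 + 7*k + 12)
(s_(k+1) − s_k) − t_k = (-3)**k*(16*k**3 + 68*k**2 + 20*k - 86)/(k**2 + 7*k + 12)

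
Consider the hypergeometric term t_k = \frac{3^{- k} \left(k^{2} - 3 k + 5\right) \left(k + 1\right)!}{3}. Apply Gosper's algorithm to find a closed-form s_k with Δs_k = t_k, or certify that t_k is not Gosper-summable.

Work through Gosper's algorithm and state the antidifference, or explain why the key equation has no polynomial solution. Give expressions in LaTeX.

Ratio r(k) = (k**3 + k**2 + k + 6)/(3*(k**2 - 3*k + 5)).
Factor: A=k/3 + 2/3; B=1; C=k**2 - 3*k + 5.
Set up (k/3 + 2/3)·f(k+1) − (1)·f(k) − (k**2 - 3*k + 5) = 0.
d = 1 from the (1,0,2) case.
Solve for f: f(k) = 3*(k - 3) (degree 1 ≤ 1).
So s_k = (B(k−1)f/C)·t_k = (3*(k - 3)/(k**2 - 3*k + 5))·t_k = (k - 3)*factorial(k + 1)/3**k.
Verify: (k**2 - 3*k + 5)*factorial(k + 1)/(3*3**k) matches t_k.

s_k = 3^{- k} \left(k - 3\right) \left(k + 1\right)!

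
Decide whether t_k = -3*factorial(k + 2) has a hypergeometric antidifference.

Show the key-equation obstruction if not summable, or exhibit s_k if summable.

Ratio r(k) = k + 3.
So A=k + 3 and B=1, with C=1.
Key eq: (k + 3)·f(k+1) = (1)·f(k) + (1).
Degrees (1,0,0) ⇒ d ≤ -1.
Negative degree bound (-1): no f exists, t_k not Gosper-summable.

No — negative degree bound, so no certificate f.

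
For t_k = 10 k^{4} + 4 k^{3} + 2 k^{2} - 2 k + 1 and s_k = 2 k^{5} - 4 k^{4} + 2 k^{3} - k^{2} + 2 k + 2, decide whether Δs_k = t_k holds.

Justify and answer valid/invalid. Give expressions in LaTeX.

valid; difference matches t_k

s_(k+1) = 2*k**5 + 6*k**4 + 6*k**3 + k**2 + 3
s_(k+1) − s_k = 10*k**4 + 4*k**3 + 2*k**2 - 2*k + 1
(s_(k+1) − s_k) − t_k = 0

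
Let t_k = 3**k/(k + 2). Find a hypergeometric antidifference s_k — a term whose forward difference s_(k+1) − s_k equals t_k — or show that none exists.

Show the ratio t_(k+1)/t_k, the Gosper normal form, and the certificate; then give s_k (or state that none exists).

Ratio r(k) = 3*(k + 2)/(k + 3).
Normal form (A,B,C) = (3*k + 6, k + 3, 1).
f must satisfy (3*k + 6)·f(k+1) − (k + 2)·f(k) = 1.
d = -1 from the (1,1,0) case.
deg f ≤ -1 is impossible — no certificate.

none (Gosper's algorithm certifies no s_k)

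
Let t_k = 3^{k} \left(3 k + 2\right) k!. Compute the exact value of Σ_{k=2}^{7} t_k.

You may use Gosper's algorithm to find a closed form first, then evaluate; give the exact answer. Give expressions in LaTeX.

t_(k+1)/t_k = 3*(k + 1)*(3*k + 5)/(3*k + 2).
Take A(k)=3*k + 3, B(k)=1, C(k)=k + 2/3.
f must satisfy (3*k + 3)·f(k+1) − (1)·f(k) = k + 2/3.
d = 0 from the (1,0,1) case.
Solving with deg f ≤ 0: f(k) = 1/3.
Certificate R = B(k−1)f/C = 1/(3*k + 2) gives s_k = 3**k*factorial(k).
Check: Δs_k = 3**k*(3*k + 2)*factorial(k). ✓
Sum = s_(8) − s_(2); s_(8) = 264539520, s_(2) = 18 ⇒ 264539502.

Σ = 264539502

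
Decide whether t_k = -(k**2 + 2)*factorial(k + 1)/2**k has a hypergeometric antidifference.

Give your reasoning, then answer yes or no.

Yes. s_k = -2**(1 - k)*(k - 1)*factorial(k + 1).

Ratio r(k) = (k + 2)*((k + 1)**2 + 2)/(2*(k**2 + 2)).
Gosper form: A/B · C(k+1)/C(k) with A=k/2 + 1, B=1, C=k**2 + 2.
f must satisfy (k/2 + 1)·f(k+1) − (1)·f(k) = k**2 + 2.
d = 1 from the (1,0,2) case.
Solving with deg f ≤ 1: f(k) = 2*(k - 1).
So s_k = (B(k−1)f/C)·t_k = (2*(k - 1)/(k**2 + 2))·t_k = -2**(1 - k)*(k - 1)*factorial(k + 1).
s_(k+1) − s_k = -(k**2 + 2)*factorial(k + 1)/2**k = t_k.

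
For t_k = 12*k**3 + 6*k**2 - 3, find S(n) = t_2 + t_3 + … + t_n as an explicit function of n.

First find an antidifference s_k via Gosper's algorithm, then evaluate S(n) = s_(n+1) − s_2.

r(k) = (4*(k + 1)**3 + 2*(k + 1)**2 - 1)/(4*k**3 + 2*k**2 - 1) after simplifying.
So A=1 and B=1, with C=k**3 + k**2/2 - 1/4.
Set up (1)·f(k+1) − (1)·f(k) − (k**3 + k**2/2 - 1/4) = 0.
deg f ≤ 4 (via 0,0,3).
Solving with deg f ≤ 4: f(k) = k*(3*k**3 - 4*k**2 - 2)/12.
Then R = B(k−1)f/C = k*(3*k**3 - 4*k**2 - 2)/(3*(2*k - 1)*(2*k**2 + 2*k + 1)), so s_k = R(k)·t_k = k*(3*k**3 - 4*k**2 - 2).
Verify: 12*k**3 + 6*k**2 - 3 matches t_k.
Telescope: S(n) = s_(n+1) − s_(2) = 3*n**4 + 8*n**3 + 6*n**2 - 2*n - 3 − (12) = 3*n**4 + 8*n**3 + 6*n**2 - 2*n - 15.

S(n) = 3*n**4 + 8*n**3 + 6*n**2 - 2*n - 15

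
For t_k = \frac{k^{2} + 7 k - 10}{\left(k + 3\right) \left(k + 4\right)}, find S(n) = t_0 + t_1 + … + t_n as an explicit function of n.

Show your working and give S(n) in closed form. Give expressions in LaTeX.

S(n) = \frac{3 n^{2} - 7 n - 10}{3 \left(n + 4\right)}

t_(k+1)/t_k = (k + 3)*(7*k + (k + 1)**2 - 3)/((k + 5)*(k**2 + 7*k - 10)).
Take A(k)=k + 3, B(k)=k + 5, C(k)=k**2 + 7*k - 10.
f must satisfy (k + 3)·f(k+1) − (k + 4)·f(k) = k**2 + 7*k - 10.
deg f ≤ 2 (via 1,1,2).
Solving with deg f ≤ 2: f(k) = k*(3*k - 13)/3.
Then R = B(k−1)f/C = k*(k + 4)*(3*k - 13)/(3*(k**2 + 7*k - 10)), so s_k = R(k)·t_k = k*(3*k - 13)/(3*(k + 3)).
Verify: (k**2 + 7*k - 10)/(k**2 + 7*k + 12) matches t_k.
Telescope: S(n) = s_(n+1) − s_(0) = (3*n**2 - 7*n - 10)/(3*(n + 4)) − (0) = (3*n**2 - 7*n - 10)/(3*(n + 4)).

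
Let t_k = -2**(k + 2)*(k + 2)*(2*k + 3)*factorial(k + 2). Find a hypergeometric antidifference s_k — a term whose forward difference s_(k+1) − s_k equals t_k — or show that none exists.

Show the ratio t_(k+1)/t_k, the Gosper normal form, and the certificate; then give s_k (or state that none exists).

Ratio r(k) = (k + 3)**2*(4*k + 10)/((k + 2)*(2*k + 3)).
Take A(k)=2*k + 6, B(k)=1, C(k)=k**2 + 7*k/2 + 3.
Need (2*k + 6)·f(k+1) − (1)·f(k) = k**2 + 7*k/2 + 3.
From deg A=1, deg B=0, deg C=2: d=1.
Solve for f: f(k) = k/2 (degree 1 ≤ 1).
Certificate R = B(k−1)f/C = k/((k + 2)*(2*k + 3)) gives s_k = -2**(k + 2)*k*factorial(k + 2).
Check: Δs_k = -2**(k + 2)*(k + 2)*(2*k + 3)*factorial(k + 2). ✓

s_k = -2**(k + 2)*k*factorial(k + 2)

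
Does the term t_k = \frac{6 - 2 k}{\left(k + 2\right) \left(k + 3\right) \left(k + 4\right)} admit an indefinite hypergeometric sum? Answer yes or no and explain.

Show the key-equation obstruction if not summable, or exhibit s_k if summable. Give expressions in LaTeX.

Yes. s_k = \frac{k \left(k + 17\right)}{6 \left(k + 2\right) \left(k + 3\right)}.

Ratio r(k) = (k - 2)*(k + 2)/((k - 3)*(k + 5)).
So A=k + 2 and B=k + 5, with C=k - 3.
f must satisfy (k + 2)·f(k+1) − (k + 4)·f(k) = k - 3.
d = 2 from the (1,1,1) case.
Solving with deg f ≤ 2: f(k) = -k*(k + 17)/12.
R(k) = B(k−1)·f(k)/C(k) = -k*(k + 4)*(k + 17)/(12*(k - 3)); s_k = R·t_k = k*(k + 17)/(6*(k + 2)*(k + 3)).
Verify: 2*(3 - k)/(k**3 + 9*k**2 + 26*k + 24) matches t_k.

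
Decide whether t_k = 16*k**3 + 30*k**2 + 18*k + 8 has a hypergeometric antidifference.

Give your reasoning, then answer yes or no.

Compute t_(k+1)/t_k: get (8*k**3 + 39*k**2 + 63*k + 36)/(8*k**3 + 15*k**2 + 9*k + 4).
So A=1 and B=1, with C=k**3 + 15*k**2/8 + 9*k/8 + 1/2.
Solve (1)·f(k+1) − (1)·f(k) = k**3 + 15*k**2/8 + 9*k/8 + 1/2.
deg f ≤ 4 (via 0,0,3).
Match coefficients ⇒ f(k) = k*(2*k**3 + k**2 - k + 2)/8.
Then R = B(k−1)f/C = k*(2*k**3 + k**2 - k + 2)/(8*k**3 + 15*k**2 + 9*k + 4), so s_k = R(k)·t_k = 2*k*(2*k**3 + k**2 - k + 2).
Check: Δs_k = 16*k**3 + 30*k**2 + 18*k + 8. ✓

Yes. s_k = 2*k*(2*k**3 + k**2 - k + 2).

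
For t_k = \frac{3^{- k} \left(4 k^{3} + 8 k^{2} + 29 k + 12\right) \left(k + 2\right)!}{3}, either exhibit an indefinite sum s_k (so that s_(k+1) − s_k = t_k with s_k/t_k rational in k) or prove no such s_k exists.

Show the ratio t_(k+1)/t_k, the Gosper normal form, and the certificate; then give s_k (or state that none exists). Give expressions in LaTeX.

s_k = 3^{- k} \left(4 k^{2} + 1\right) \left(k + 2\right)!

Compute t_(k+1)/t_k: get (4*k**4 + 32*k**3 + 117*k**2 + 224*k + 159)/(3*(4*k**3 + 8*k**2 + 29*k + 12)).
So A=k/3 + 1 and B=1, with C=k**3 + 2*k**2 + 29*k/4 + 3.
Key eq: (k/3 + 1)·f(k+1) = (1)·f(k) + (k**3 + 2*k**2 + 29*k/4 + 3).
Degrees (1,0,3) ⇒ d ≤ 2.
Match coefficients ⇒ f(k) = 3*(4*k**2 + 1)/4.
R(k) = B(k−1)·f(k)/C(k) = 3*(4*k**2 + 1)/(4*k**3 + 8*k**2 + 29*k + 12); s_k = R·t_k = (4*k**2 + 1)*factorial(k + 2)/3**k.
s_(k+1) − s_k = (4*k**3 + 8*k**2 + 29*k + 12)*factorial(k + 2)/(3*3**k) = t_k.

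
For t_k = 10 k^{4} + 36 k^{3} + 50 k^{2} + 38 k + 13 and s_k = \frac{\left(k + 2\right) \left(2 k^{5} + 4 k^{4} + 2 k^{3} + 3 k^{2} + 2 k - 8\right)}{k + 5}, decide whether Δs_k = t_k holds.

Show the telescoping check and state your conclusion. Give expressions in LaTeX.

s_(k+1) = (2*k**6 + 20*k**5 + 80*k**4 + 167*k**3 + 199*k**2 + 125*k + 15)/(k + 6)
s_(k+1) − s_k = (10*k**6 + 122*k**5 + 500*k**4 + 984*k**3 + 1076*k**2 + 680*k + 171)/(k**2 + 11*k + 30)
(s_(k+1) − s_k) − t_k = 3*(-8*k**5 - 82*k**4 - 228*k**3 - 285*k**2 - 201*k - 73)/(k**2 + 11*k + 30)

Invalid: residual \frac{3 \left(- 8 k^{5} - 82 k^{4} - 228 k^{3} - 285 k^{2} - 201 k - 73\right)}{k^{2} + 11 k + 30} ≠ 0.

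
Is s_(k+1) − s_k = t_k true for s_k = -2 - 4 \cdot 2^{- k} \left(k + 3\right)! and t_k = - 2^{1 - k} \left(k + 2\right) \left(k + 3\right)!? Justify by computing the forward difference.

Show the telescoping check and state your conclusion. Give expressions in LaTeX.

s_(k+1) = -4*2**(-k - 1)*factorial(k + 4) - 2
s_(k+1) − s_k = -2**(1 - k)*(k + 2)*factorial(k + 3)
(s_(k+1) − s_k) − t_k = 0

Valid: the claim telescopes to t_k.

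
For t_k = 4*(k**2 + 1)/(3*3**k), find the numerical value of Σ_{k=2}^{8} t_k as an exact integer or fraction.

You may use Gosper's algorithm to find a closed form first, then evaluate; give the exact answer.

Compute t_(k+1)/t_k: get ((k + 1)**2 + 1)/(3*(k**2 + 1)).
Normal form (A,B,C) = (1/3, 1, k**2 + 1).
Need (1/3)·f(k+1) − (1)·f(k) = k**2 + 1.
Degrees (0,0,2) ⇒ d ≤ 2.
A polynomial solution: f(k) = -3*(k**2 + k + 2)/2.
So s_k = (B(k−1)f/C)·t_k = (-3*(k**2 + k + 2)/(2*(k**2 + 1)))·t_k = 2*(-k**2 - k - 2)/3**k.
Check: Δs_k = 4*(k**2 + 1)/(3*3**k). ✓
Evaluate s at k=9 and k=2: -184/19683 and -16/9; difference 34808/19683.

Σ = 34808/19683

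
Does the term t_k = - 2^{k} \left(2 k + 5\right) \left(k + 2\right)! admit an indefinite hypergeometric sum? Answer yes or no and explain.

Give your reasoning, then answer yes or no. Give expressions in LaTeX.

Step 1: r(k) = 2*(k + 3)*(2*k + 7)/(2*k + 5).
Gosper form: A/B · C(k+1)/C(k) with A=2*k + 6, B=1, C=k + 5/2.
f must satisfy (2*k + 6)·f(k+1) − (1)·f(k) = k + 5/2.
Bound: deg f ≤ 0.
Match coefficients ⇒ f(k) = 1/2.
Get s_k = R·t_k = -2**k*factorial(k + 2) with R(k) = B(k−1)f(k)/C(k) = 1/(2*k + 5).
Verify: -2**k*(2*k + 5)*factorial(k + 2) matches t_k.

Yes. s_k = - 2^{k} \left(k + 2\right)!.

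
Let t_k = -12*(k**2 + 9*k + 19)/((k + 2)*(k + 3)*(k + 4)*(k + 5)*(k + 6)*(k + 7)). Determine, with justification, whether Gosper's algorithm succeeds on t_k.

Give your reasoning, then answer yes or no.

The ratio is (k + 2)*(9*k + (k + 1)**2 + 28)/((k + 8)*(k**2 + 9*k + 19)).
Normal form (A,B,C) = (k + 2, k + 8, k**2 + 9*k + 19).
Set up (k + 2)·f(k+1) − (k + 7)·f(k) − (k**2 + 9*k + 19) = 0.
d = 5 from the (1,1,2) case.
Solve for f: f(k) = k*(k + 3)*(k + 5)*(k**2 + 12*k + 44)/144 (degree 5 ≤ 5).
Get s_k = R·t_k = k*(-k**2 - 12*k - 44)/(12*(k**3 + 12*k**2 + 44*k + 48)) with R(k) = B(k−1)f(k)/C(k) = k*(k + 3)*(k + 5)*(k + 7)*(k**2 + 12*k + 44)/(144*(k**2 + 9*k + 19)).
s_(k+1) − s_k = 12*(-k**2 - 9*k - 19)/(k**6 + 27*k**5 + 295*k**4 + 1665*k**3 + 5104*k**2 + 8028*k + 5040) = t_k.

Yes. s_k = k*(-k**2 - 12*k - 44)/(12*(k**3 + 12*k**2 + 44*k + 48)).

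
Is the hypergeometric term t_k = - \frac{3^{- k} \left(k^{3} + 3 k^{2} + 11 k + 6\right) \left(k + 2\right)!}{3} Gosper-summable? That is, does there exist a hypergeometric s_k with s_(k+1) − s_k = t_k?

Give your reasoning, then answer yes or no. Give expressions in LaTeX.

Compute t_(k+1)/t_k: get (k**4 + 9*k**3 + 38*k**2 + 81*k + 63)/(3*(k**3 + 3*k**2 + 11*k + 6)).
Normal form (A,B,C) = (k/3 + 1, 1, k**3 + 3*k**2 + 11*k + 6).
Set up (k/3 + 1)·f(k+1) − (1)·f(k) − (k**3 + 3*k**2 + 11*k + 6) = 0.
From deg A=1, deg B=0, deg C=3: d=2.
Solving with deg f ≤ 2: f(k) = 3*(k**2 + k + 3).
Then R = B(k−1)f/C = 3*(k**2 + k + 3)/(k**3 + 3*k**2 + 11*k + 6), so s_k = R(k)·t_k = -(k**2 + k + 3)*factorial(k + 2)/3**k.
Verify: -(k**3 + 3*k**2 + 11*k + 6)*factorial(k + 2)/(3*3**k) matches t_k.

Yes. s_k = - 3^{- k} \left(k^{2} + k + 3\right) \left(k + 2\right)!.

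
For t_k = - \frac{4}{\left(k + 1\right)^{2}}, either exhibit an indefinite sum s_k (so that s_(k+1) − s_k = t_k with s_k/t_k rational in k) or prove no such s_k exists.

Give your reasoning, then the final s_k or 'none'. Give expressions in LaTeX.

Compute t_(k+1)/t_k: get (k + 1)**2/(k + 2)**2.
Factor: A=k**2 + 2*k + 1; B=k**2 + 4*k + 4; C=1.
Solve (k**2 + 2*k + 1)·f(k+1) − (k**2 + 2*k + 1)·f(k) = 1.
deg f ≤ 0 (via 2,2,0).
Generic f = c0 gives residual -1; -1 = 0 cannot hold, so t_k is not Gosper-summable.

none (Gosper's algorithm certifies no s_k)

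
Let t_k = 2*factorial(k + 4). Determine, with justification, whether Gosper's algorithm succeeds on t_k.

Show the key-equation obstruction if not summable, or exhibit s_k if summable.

Compute t_(k+1)/t_k: get k + 5.
Factor: A=k + 5; B=1; C=1.
Solve (k + 5)·f(k+1) − (1)·f(k) = 1.
From deg A=1, deg B=0, deg C=0: d=-1.
Negative degree bound (-1): no f exists, t_k not Gosper-summable.

No — t_k has no hypergeometric antidifference.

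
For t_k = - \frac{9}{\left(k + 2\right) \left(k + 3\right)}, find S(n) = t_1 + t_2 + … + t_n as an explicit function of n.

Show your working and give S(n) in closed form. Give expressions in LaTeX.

S(n) = - \frac{3 n}{n + 3}

r(k) = (k + 2)/(k + 4) after simplifying.
So A=k + 2 and B=k + 4, with C=1.
Set up (k + 2)·f(k+1) − (k + 3)·f(k) − (1) = 0.
Degrees (1,1,0) ⇒ d ≤ 1.
A polynomial solution: f(k) = k/2.
Then R = B(k−1)f/C = k*(k + 3)/2, so s_k = R(k)·t_k = -9*k/(2*k + 4).
Verify: -9/(k**2 + 5*k + 6) matches t_k.
Σ_(k=1)^n t_k = s_(n+1) − s_(1) = (9*(-n - 1)/(2*(n + 3))) − (-3/2), i.e. -3*n/(n + 3).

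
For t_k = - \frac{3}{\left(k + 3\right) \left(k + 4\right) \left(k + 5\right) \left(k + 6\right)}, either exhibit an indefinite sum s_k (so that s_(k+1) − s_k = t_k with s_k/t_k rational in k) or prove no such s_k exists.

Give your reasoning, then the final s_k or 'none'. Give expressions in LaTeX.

Ratio r(k) = (k + 3)/(k + 7).
Gosper form: A/B · C(k+1)/C(k) with A=k + 3, B=k + 7, C=1.
Key eq: (k + 3)·f(k+1) = (k + 6)·f(k) + (1).
Bound: deg f ≤ 3.
Solve for f: f(k) = k*(k**2 + 12*k + 47)/180 (degree 3 ≤ 3).
So s_k = (B(k−1)f/C)·t_k = (k*(k + 6)*(k**2 + 12*k + 47)/180)·t_k = k*(-k**2 - 12*k - 47)/(60*(k + 3)*(k + 4)*(k + 5)).
s_(k+1) − s_k = -3/(k**4 + 18*k**3 + 119*k**2 + 342*k + 360) = t_k.

s_k = \frac{k \left(- k^{2} - 12 k - 47\right)}{60 \left(k + 3\right) \left(k + 4\right) \left(k + 5\right)}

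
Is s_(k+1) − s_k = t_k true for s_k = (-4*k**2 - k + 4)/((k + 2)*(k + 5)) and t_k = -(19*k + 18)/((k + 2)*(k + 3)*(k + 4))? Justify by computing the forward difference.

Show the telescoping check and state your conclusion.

Invalid: residual 2*(-4*k**3 + 2*k**2 + 113*k + 106)/(k**5 + 20*k**4 + 155*k**3 + 580*k**2 + 1044*k + 720) ≠ 0.

s_(k+1) = (-k - 4*(k + 1)**2 + 3)/((k + 3)*(k + 6))
s_(k+1) − s_k = (-27*k**2 - 115*k - 82)/(k**4 + 16*k**3 + 91*k**2 + 216*k + 180)
(s_(k+1) − s_k) − t_k = 2*(-4*k**3 + 2*k**2 + 113*k + 106)/(k**5 + 20*k**4 + 155*k**3 + 580*k**2 + 1044*k + 720)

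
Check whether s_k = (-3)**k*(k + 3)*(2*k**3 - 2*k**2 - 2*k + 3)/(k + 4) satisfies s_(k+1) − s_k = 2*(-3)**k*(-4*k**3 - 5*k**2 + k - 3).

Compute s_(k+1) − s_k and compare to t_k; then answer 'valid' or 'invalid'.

Invalid: residual (-3)**k*(8*k**4 + 44*k**3 + 36*k**2 - 4*k + 27)/(k**2 + 9*k + 20) ≠ 0.

s_(k+1) = (-3)**(k + 1)*(2*k**4 + 12*k**3 + 16*k**2 + k + 4)/(k + 5)
s_(k+1) − s_k = (-3)**k*(-8*k**5 - 74*k**4 - 204*k**3 - 152*k**2 - 18*k - 93)/(k**2 + 9*k + 20)
(s_(k+1) − s_k) − t_k = (-3)**k*(8*k**4 + 44*k**3 + 36*k**2 - 4*k + 27)/(k**2 + 9*k + 20)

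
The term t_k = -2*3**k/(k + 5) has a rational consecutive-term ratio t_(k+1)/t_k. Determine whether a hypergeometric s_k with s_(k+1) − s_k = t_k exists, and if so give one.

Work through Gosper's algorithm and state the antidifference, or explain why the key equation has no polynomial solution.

Ratio r(k) = 3*(k + 5)/(k + 6).
Normal form (A,B,C) = (3*k + 15, k + 6, 1).
Need (3*k + 15)·f(k+1) − (k + 5)·f(k) = 1.
Bound: deg f ≤ -1.
Negative degree bound (-1): no f exists, t_k not Gosper-summable.

none (Gosper's algorithm certifies no s_k)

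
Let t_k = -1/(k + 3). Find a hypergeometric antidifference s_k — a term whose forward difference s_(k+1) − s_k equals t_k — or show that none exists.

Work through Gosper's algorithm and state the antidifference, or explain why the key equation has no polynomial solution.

no hypergeometric antidifference exists

Ratio r(k) = (k + 3)/(k + 4).
Gosper form: A/B · C(k+1)/C(k) with A=k + 3, B=k + 4, C=1.
Key eq: (k + 3)·f(k+1) = (k + 3)·f(k) + (1).
Degrees (1,1,0) ⇒ d ≤ 0.
Put f(k) = c0: A·f(k+1) − B(k−1)·f(k) − C = -1; need -1 = 0 — inconsistent ⇒ no f, not summable.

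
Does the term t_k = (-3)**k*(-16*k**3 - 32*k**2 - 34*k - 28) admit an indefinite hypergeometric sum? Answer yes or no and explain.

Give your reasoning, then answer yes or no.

Yes. s_k = (-3)**k*(4*k**3 - k**2 + k + 4).

Ratio r(k) = 3*(-8*k**3 - 40*k**2 - 73*k - 55)/(8*k**3 + 16*k**2 + 17*k + 14).
Factor: A=-3; B=1; C=k**3 + 2*k**2 + 17*k/8 + 7/4.
Need (-3)·f(k+1) − (1)·f(k) = k**3 + 2*k**2 + 17*k/8 + 7/4.
Degrees (0,0,3) ⇒ d ≤ 3.
Match coefficients ⇒ f(k) = -(4*k**3 - k**2 + k + 4)/16.
So s_k = (B(k−1)f/C)·t_k = (-(4*k**3 - k**2 + k + 4)/(2*(8*k**3 + 16*k**2 + 17*k + 14)))·t_k = (-3)**k*(4*k**3 - k**2 + k + 4).
Check: Δs_k = (-3)**k*(-16*k**3 - 32*k**2 - 34*k - 28). ✓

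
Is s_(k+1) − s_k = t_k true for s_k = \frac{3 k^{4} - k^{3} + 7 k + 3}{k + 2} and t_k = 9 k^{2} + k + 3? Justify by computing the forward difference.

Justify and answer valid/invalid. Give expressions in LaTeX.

Invalid: residual \frac{- 6 k^{3} - 23 k^{2} - k - 3}{k^{2} + 5 k + 6} ≠ 0.

s_(k+1) = (7*k + 3*(k + 1)**4 - (k + 1)**3 + 10)/(k + 3)
s_(k+1) − s_k = (9*k**4 + 40*k**3 + 39*k**2 + 20*k + 15)/(k**2 + 5*k + 6)
(s_(k+1) − s_k) − t_k = (-6*k**3 - 23*k**2 - k - 3)/(k**2 + 5*k + 6)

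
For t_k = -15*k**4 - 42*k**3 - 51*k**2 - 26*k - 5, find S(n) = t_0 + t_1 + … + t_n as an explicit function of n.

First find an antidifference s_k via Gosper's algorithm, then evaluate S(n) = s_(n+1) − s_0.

Ratio r(k) = (15*k**4 + 102*k**3 + 267*k**2 + 314*k + 139)/(15*k**4 + 42*k**3 + 51*k**2 + 26*k + 5).
So A=1 and B=1, with C=k**4 + 14*k**3/5 + 17*k**2/5 + 26*k/15 + 1/3.
Need (1)·f(k+1) − (1)·f(k) = k**4 + 14*k**3/5 + 17*k**2/5 + 26*k/15 + 1/3.
Bound: deg f ≤ 5.
Solve for f: f(k) = k**2*(3*k**3 + 3*k**2 + k - 2)/15 (degree 5 ≤ 5).
R(k) = B(k−1)·f(k)/C(k) = k**2*(3*k**3 + 3*k**2 + k - 2)/(15*k**4 + 42*k**3 + 51*k**2 + 26*k + 5); s_k = R·t_k = k**2*(-3*k**3 - 3*k**2 - k + 2).
s_(k+1) − s_k = -15*k**4 - 42*k**3 - 51*k**2 - 26*k - 5 = t_k.
s_(n+1) = -3*n**5 - 18*n**4 - 43*n**3 - 49*n**2 - 26*n - 5 and s_(0) = 0, so S(n) = -3*n**5 - 18*n**4 - 43*n**3 - 49*n**2 - 26*n - 5.

S(n) = -3*n**5 - 18*n**4 - 43*n**3 - 49*n**2 - 26*n - 5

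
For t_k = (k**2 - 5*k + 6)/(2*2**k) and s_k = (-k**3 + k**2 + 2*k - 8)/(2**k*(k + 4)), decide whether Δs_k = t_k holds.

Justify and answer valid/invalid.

s_(k+1) = (-k**3 - 2*k**2 + k - 6)/(2*2**k*(k + 5))
s_(k+1) − s_k = (k**4 + 2*k**3 - 21*k**2 - 6*k + 56)/(2*2**k*(k**2 + 9*k + 20))
(s_(k+1) − s_k) − t_k = (-k**3 - k**2 + 20*k - 32)/(2**k*(k**2 + 9*k + 20))

Invalid: residual (-k**3 - k**2 + 20*k - 32)/(2**k*(k**2 + 9*k + 20)) ≠ 0.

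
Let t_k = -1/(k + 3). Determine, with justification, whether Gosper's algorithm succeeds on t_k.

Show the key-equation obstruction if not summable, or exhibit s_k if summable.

Ratio r(k) = (k + 3)/(k + 4).
Normal form (A,B,C) = (k + 3, k + 4, 1).
Key eq: (k + 3)·f(k+1) = (k + 3)·f(k) + (1).
Degrees (1,1,0) ⇒ d ≤ 0.
f = c0 ⇒ A·f(k+1) − B(k−1)·f(k) − C = -1. The system {-1 = 0} is inconsistent; no antidifference.

No — key equation has no polynomial f.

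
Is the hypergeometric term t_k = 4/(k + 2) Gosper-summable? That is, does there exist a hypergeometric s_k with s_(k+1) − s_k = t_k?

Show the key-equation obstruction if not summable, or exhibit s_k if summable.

No — key equation has no polynomial f.

Step 1: r(k) = (k + 2)/(k + 3).
Normal form (A,B,C) = (k + 2, k + 3, 1).
Key eq: (k + 2)·f(k+1) = (k + 2)·f(k) + (1).
Degrees (1,1,0) ⇒ d ≤ 0.
Write f(k) = c0. Then LHS − RHS = -1, requiring -1 = 0: contradictory. No certificate.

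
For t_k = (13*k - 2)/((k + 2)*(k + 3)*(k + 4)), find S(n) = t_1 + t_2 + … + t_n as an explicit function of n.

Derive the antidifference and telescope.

Compute t_(k+1)/t_k: get (k + 2)*(13*k + 11)/((k + 5)*(13*k - 2)).
So A=k + 2 and B=k + 5, with C=k - 2/13.
Solve (k + 2)·f(k+1) − (k + 4)·f(k) = k - 2/13.
From deg A=1, deg B=1, deg C=1: d=2.
Solving with deg f ≤ 2: f(k) = k*(2*k - 3)/13.
So s_k = (B(k−1)f/C)·t_k = (k*(k + 4)*(2*k - 3)/(13*k - 2))·t_k = k*(2*k - 3)/((k + 2)*(k + 3)).
Δs = (13*k - 2)/(k**3 + 9*k**2 + 26*k + 24), as required.
Evaluate: s_(n+1) = (2*n**2 + n - 1)/(n**2 + 7*n + 12); subtract s_(1) = -1/12 ⇒ S(n) = n*(25*n + 19)/(12*(n**2 + 7*n + 12)).

S(n) = n*(25*n + 19)/(12*(n**2 + 7*n + 12))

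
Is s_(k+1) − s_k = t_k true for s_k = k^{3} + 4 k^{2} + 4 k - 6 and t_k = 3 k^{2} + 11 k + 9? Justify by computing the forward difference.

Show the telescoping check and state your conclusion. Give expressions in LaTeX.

Valid: the claim telescopes to t_k.

s_(k+1) = k**3 + 7*k**2 + 15*k + 3
s_(k+1) − s_k = 3*k**2 + 11*k + 9
(s_(k+1) − s_k) − t_k = 0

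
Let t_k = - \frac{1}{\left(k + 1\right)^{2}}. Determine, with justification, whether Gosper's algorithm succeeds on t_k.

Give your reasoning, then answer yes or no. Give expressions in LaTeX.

Ratio r(k) = (k + 1)**2/(k + 2)**2.
Take A(k)=k**2 + 2*k + 1, B(k)=k**2 + 4*k + 4, C(k)=1.
Set up (k**2 + 2*k + 1)·f(k+1) − (k**2 + 2*k + 1)·f(k) − (1) = 0.
From deg A=2, deg B=2, deg C=0: d=0.
Put f(k) = c0: A·f(k+1) − B(k−1)·f(k) − C = -1; need -1 = 0 — inconsistent ⇒ no f, not summable.

No. Not Gosper-summable.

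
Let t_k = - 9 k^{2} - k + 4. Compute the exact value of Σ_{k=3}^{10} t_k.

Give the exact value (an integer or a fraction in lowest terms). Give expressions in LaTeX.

Σ = -3440

Step 1: r(k) = (k + 9*(k + 1)**2 - 3)/(9*k**2 + k - 4).
A = 1, B = 1, C = k**2 + k/9 - 4/9.
Need (1)·f(k+1) − (1)·f(k) = k**2 + k/9 - 4/9.
Bound: deg f ≤ 3.
A polynomial solution: f(k) = k*(3*k**2 - 4*k - 3)/9.
R(k) = B(k−1)·f(k)/C(k) = k*(3*k**2 - 4*k - 3)/(9*k**2 + k - 4); s_k = R·t_k = k*(-3*k**2 + 4*k + 3).
s_(k+1) − s_k = -9*k**2 - k + 4 = t_k.
Evaluate s at k=11 and k=3: -3476 and -36; difference -3440.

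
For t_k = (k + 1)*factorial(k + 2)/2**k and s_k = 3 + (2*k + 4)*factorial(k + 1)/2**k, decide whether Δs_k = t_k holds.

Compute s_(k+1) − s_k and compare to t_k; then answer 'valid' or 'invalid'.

valid; difference matches t_k

s_(k+1) = 2**(-k - 1)*(2*k + 6)*factorial(k + 2) + 3
s_(k+1) − s_k = (k + 1)*factorial(k + 2)/2**k
(s_(k+1) − s_k) − t_k = 0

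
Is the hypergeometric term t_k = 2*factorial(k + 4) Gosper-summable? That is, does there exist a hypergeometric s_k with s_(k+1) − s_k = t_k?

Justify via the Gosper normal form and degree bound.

Ratio r(k) = k + 5.
A = k + 5, B = 1, C = 1.
Key eq: (k + 5)·f(k+1) = (1)·f(k) + (1).
deg f ≤ -1 (via 1,0,0).
d = -1 < 0 ⇒ no nonzero polynomial f; not summable.

No — negative degree bound, so no certificate f.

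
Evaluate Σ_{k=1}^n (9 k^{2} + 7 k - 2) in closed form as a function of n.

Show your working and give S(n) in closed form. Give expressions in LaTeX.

Ratio r(k) = (9*k**2 + 25*k + 14)/(9*k**2 + 7*k - 2).
Normal form (A,B,C) = (1, 1, k**2 + 7*k/9 - 2/9).
f must satisfy (1)·f(k+1) − (1)·f(k) = k**2 + 7*k/9 - 2/9.
From deg A=0, deg B=0, deg C=2: d=3.
A polynomial solution: f(k) = k*(k + 1)*(3*k - 4)/9.
So s_k = (B(k−1)f/C)·t_k = (k*(3*k - 4)/(9*k - 2))·t_k = k*(3*k**2 - k - 4).
Δs = 9*k**2 + 7*k - 2, as required.
s_(n+1) = 3*n**3 + 8*n**2 + 3*n - 2 and s_(1) = -2, so S(n) = n*(3*n**2 + 8*n + 3).

S(n) = n \left(3 n^{2} + 8 n + 3\right)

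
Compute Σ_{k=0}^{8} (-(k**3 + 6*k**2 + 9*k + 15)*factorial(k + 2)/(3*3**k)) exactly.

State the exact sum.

Σ = -56672972/243

Compute t_(k+1)/t_k: get (k**4 + 12*k**3 + 51*k**2 + 103*k + 93)/(3*(k**3 + 6*k**2 + 9*k + 15)).
Normal form (A,B,C) = (k/3 + 1, 1, k**3 + 6*k**2 + 9*k + 15).
Key eq: (k/3 + 1)·f(k+1) = (1)·f(k) + (k**3 + 6*k**2 + 9*k + 15).
d = 2 from the (1,0,3) case.
Match coefficients ⇒ f(k) = 3*(k**2 + 4*k - 2).
Get s_k = R·t_k = -(k**2 + 4*k - 2)*factorial(k + 2)/3**k with R(k) = B(k−1)f(k)/C(k) = 3*(k**2 + 4*k - 2)/(k**3 + 6*k**2 + 9*k + 15).
Check: Δs_k = -(k**3 + 6*k**2 + 9*k + 15)*factorial(k + 2)/(3*3**k). ✓
Evaluate s at k=9 and k=0: -56672000/243 and 4; difference -56672972/243.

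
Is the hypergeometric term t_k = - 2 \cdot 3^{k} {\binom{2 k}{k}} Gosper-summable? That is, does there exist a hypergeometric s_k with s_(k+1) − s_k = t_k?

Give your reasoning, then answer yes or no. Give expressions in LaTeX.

The ratio is 6*(2*k + 1)/(k + 1).
Gosper form: A/B · C(k+1)/C(k) with A=12*k + 6, B=k + 1, C=1.
Solve (12*k + 6)·f(k+1) − (k)·f(k) = 1.
From deg A=1, deg B=1, deg C=0: d=-1.
Negative degree bound (-1): no f exists, t_k not Gosper-summable.

No — negative degree bound, so no certificate f.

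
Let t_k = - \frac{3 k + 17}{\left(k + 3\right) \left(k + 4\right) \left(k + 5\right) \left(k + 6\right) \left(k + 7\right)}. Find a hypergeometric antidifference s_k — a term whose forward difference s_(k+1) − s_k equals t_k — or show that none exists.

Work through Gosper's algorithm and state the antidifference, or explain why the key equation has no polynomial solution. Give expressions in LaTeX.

s_k = \frac{k \left(- k^{2} - 13 k - 54\right)}{72 \left(k^{3} + 13 k^{2} + 54 k + 72\right)}

The ratio is (k + 3)*(3*k + 20)/((k + 8)*(3*k + 17)).
Factor: A=k + 3; B=k + 8; C=k + 17/3.
Set up (k + 3)·f(k+1) − (k + 7)·f(k) − (k + 17/3) = 0.
d = 4 from the (1,1,1) case.
Solving with deg f ≤ 4: f(k) = k*(k + 5)*(k**2 + 13*k + 54)/216.
Then R = B(k−1)f/C = k*(k + 5)*(k + 7)*(k**2 + 13*k + 54)/(72*(3*k + 17)), so s_k = R(k)·t_k = k*(-k**2 - 13*k - 54)/(72*(k**3 + 13*k**2 + 54*k + 72)).
Check: Δs_k = (-3*k - 17)/(k**5 + 25*k**4 + 245*k**3 + 1175*k**2 + 2754*k + 2520). ✓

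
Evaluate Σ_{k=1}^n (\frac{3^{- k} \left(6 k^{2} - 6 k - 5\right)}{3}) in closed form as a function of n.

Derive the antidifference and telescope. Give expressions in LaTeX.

S(n) = 3^{- n - 1} \left(2 \cdot 3^{n} - 3 n^{2} - 6 n - 2\right)

Ratio r(k) = (6*k**2 + 6*k - 5)/(3*(6*k**2 - 6*k - 5)).
Gosper form: A/B · C(k+1)/C(k) with A=1/3, B=1, C=k**2 - k - 5/6.
Key eq: (1/3)·f(k+1) = (1)·f(k) + (k**2 - k - 5/6).
d = 2 from the (0,0,2) case.
A polynomial solution: f(k) = -(3*k**2 - 1)/2.
Get s_k = R·t_k = (1 - 3*k**2)/3**k with R(k) = B(k−1)f(k)/C(k) = -3*(3*k**2 - 1)/(6*k**2 - 6*k - 5).
Δs = (6*k**2 - 6*k - 5)/(3*3**k), as required.
Σ_(k=1)^n t_k = s_(n+1) − s_(1) = (3**(-n - 1)*(-3*n**2 - 6*n - 2)) − (-2/3), i.e. 3**(-n - 1)*(2*3**n - 3*n**2 - 6*n - 2).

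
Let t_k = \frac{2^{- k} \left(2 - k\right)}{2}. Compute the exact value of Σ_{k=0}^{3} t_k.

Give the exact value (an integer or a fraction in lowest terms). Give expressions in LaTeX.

Σ = 19/16

Ratio r(k) = (k - 1)/(2*(k - 2)).
A = 1/2, B = 1, C = k - 2.
Key eq: (1/2)·f(k+1) = (1)·f(k) + (k - 2).
From deg A=0, deg B=0, deg C=1: d=1.
Solve for f: f(k) = -2*(k - 1) (degree 1 ≤ 1).
So s_k = (B(k−1)f/C)·t_k = (-2*(k - 1)/(k - 2))·t_k = (k - 1)/2**k.
Check: Δs_k = (2 - k)/(2*2**k). ✓
Telescoping: Σ = s_(4) − s_(0) = 3/16 − (-1) = 19/16.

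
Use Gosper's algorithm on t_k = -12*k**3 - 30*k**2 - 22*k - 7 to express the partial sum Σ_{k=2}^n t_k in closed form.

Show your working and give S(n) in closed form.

S(n) = -3*n**4 - 16*n**3 - 29*n**2 - 23*n + 71

Step 1: r(k) = (12*k**3 + 66*k**2 + 118*k + 71)/(12*k**3 + 30*k**2 + 22*k + 7).
So A=1 and B=1, with C=k**3 + 5*k**2/2 + 11*k/6 + 7/12.
Set up (1)·f(k+1) − (1)·f(k) − (k**3 + 5*k**2/2 + 11*k/6 + 7/12) = 0.
Bound: deg f ≤ 4.
Coefficient equations give f(k) = k*(3*k**3 + 4*k**2 - k + 1)/12.
Certificate R = B(k−1)f/C = k*(3*k**3 + 4*k**2 - k + 1)/(12*k**3 + 30*k**2 + 22*k + 7) gives s_k = k*(-3*k**3 - 4*k**2 + k - 1).
Check: Δs_k = -12*k**3 - 30*k**2 - 22*k - 7. ✓
Evaluate: s_(n+1) = -3*n**4 - 16*n**3 - 29*n**2 - 23*n - 7; subtract s_(2) = -78 ⇒ S(n) = -3*n**4 - 16*n**3 - 29*n**2 - 23*n + 71.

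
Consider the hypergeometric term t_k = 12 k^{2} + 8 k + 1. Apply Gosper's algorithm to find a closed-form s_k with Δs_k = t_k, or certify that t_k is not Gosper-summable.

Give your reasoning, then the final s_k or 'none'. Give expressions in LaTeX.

s_k = k \left(4 k^{2} - 2 k - 1\right)

t_(k+1)/t_k = (12*k**2 + 32*k + 21)/(12*k**2 + 8*k + 1).
Factor: A=1; B=1; C=k**2 + 2*k/3 + 1/12.
f must satisfy (1)·f(k+1) − (1)·f(k) = k**2 + 2*k/3 + 1/12.
Bound: deg f ≤ 3.
Solve for f: f(k) = k*(4*k**2 - 2*k - 1)/12 (degree 3 ≤ 3).
Get s_k = R·t_k = k*(4*k**2 - 2*k - 1) with R(k) = B(k−1)f(k)/C(k) = k*(4*k**2 - 2*k - 1)/((2*k + 1)*(6*k + 1)).
Δs = 12*k**2 + 8*k + 1, as required.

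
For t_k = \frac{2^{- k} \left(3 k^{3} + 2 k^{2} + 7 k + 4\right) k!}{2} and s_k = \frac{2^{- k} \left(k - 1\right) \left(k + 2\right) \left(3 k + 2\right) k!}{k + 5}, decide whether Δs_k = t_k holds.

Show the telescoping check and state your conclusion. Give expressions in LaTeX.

Invalid: residual - \frac{3 \cdot 2^{- k} \left(3 k^{4} + 17 k^{3} + 11 k^{2} + 41 k + 24\right) k!}{2 \left(k + 5\right) \left(k + 6\right)} ≠ 0.

s_(k+1) = k*(k + 3)*(3*k + 5)*factorial(k + 1)/(2*2**k*(k + 6))
s_(k+1) − s_k = (3*k**5 + 26*k**4 + 68*k**3 + 108*k**2 + 131*k + 48)*factorial(k)/(2*2**k*(k + 5)*(k + 6))
(s_(k+1) − s_k) − t_k = -3*(3*k**4 + 17*k**3 + 11*k**2 + 41*k + 24)*factorial(k)/(2*2**k*(k + 5)*(k + 6))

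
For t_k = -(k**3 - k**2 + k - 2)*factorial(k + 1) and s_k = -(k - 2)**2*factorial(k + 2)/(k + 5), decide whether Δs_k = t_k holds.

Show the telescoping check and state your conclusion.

Invalid: residual 3*(k**4 + 4*k**3 - 5*k**2 + 7*k - 14)*factorial(k + 1)/((k + 5)*(k + 6)) ≠ 0.

s_(k+1) = -(k - 1)**2*factorial(k + 3)/(k + 6)
s_(k+1) − s_k = (-k**4 - 5*k**3 + 2*k**2 + 2*k + 9)*factorial(k + 2)/((k + 5)*(k + 6))
(s_(k+1) − s_k) − t_k = 3*(k**4 + 4*k**3 - 5*k**2 + 7*k - 14)*factorial(k + 1)/((k + 5)*(k + 6))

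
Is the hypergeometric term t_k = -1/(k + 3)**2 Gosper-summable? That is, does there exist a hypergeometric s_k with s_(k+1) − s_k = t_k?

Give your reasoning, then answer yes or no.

t_(k+1)/t_k = (k + 3)**2/(k + 4)**2.
Factor: A=k**2 + 6*k + 9; B=k**2 + 8*k + 16; C=1.
Key eq: (k**2 + 6*k + 9)·f(k+1) = (k**2 + 6*k + 9)·f(k) + (1).
Degrees (2,2,0) ⇒ d ≤ 0.
Put f(k) = c0: A·f(k+1) − B(k−1)·f(k) − C = -1; need -1 = 0 — inconsistent ⇒ no f, not summable.

No — the linear system for f has no solution.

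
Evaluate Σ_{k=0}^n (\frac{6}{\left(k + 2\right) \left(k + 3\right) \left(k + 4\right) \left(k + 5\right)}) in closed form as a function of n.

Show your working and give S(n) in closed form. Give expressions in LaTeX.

Ratio r(k) = (k + 2)/(k + 6).
Normal form (A,B,C) = (k + 2, k + 6, 1).
f must satisfy (k + 2)·f(k+1) − (k + 5)·f(k) = 1.
From deg A=1, deg B=1, deg C=0: d=3.
A polynomial solution: f(k) = k*(k**2 + 9*k + 26)/72.
Then R = B(k−1)f/C = k*(k + 5)*(k**2 + 9*k + 26)/72, so s_k = R(k)·t_k = k*(k**2 + 9*k + 26)/(12*(k + 2)*(k + 3)*(k + 4)).
Δs = 6/(k**4 + 14*k**3 + 71*k**2 + 154*k + 120), as required.
Σ_(k=0)^n t_k = s_(n+1) − s_(0) = ((n**3 + 12*n**2 + 47*n + 36)/(12*(n**3 + 12*n**2 + 47*n + 60))) − (0), i.e. (n**3 + 12*n**2 + 47*n + 36)/(12*(n**3 + 12*n**2 + 47*n + 60)).

S(n) = \frac{n^{3} + 12 n^{2} + 47 n + 36}{12 \left(n^{3} + 12 n^{2} + 47 n + 60\right)}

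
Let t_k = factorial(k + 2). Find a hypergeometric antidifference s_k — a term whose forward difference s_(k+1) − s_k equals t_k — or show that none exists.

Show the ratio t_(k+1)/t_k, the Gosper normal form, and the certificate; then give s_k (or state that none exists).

Compute t_(k+1)/t_k: get k + 3.
So A=k + 3 and B=1, with C=1.
Need (k + 3)·f(k+1) − (1)·f(k) = 1.
deg f ≤ -1 (via 1,0,0).
Bound -1 < 0, so the key equation has no polynomial solution.

no hypergeometric antidifference exists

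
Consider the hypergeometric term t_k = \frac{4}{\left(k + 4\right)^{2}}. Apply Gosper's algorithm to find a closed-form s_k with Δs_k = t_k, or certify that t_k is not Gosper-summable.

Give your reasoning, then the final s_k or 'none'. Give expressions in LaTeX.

Step 1: r(k) = (k + 4)**2/(k + 5)**2.
A = k**2 + 8*k + 16, B = k**2 + 10*k + 25, C = 1.
f must satisfy (k**2 + 8*k + 16)·f(k+1) − (k**2 + 8*k + 16)·f(k) = 1.
From deg A=2, deg B=2, deg C=0: d=0.
Put f(k) = c0: A·f(k+1) − B(k−1)·f(k) − C = -1; need -1 = 0 — inconsistent ⇒ no f, not summable.

not Gosper-summable; s_k does not exist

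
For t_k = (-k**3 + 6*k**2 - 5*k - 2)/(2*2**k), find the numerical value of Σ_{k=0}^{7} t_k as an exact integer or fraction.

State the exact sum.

The ratio is (k**3 - 3*k**2 - 4*k + 2)/(2*(k**3 - 6*k**2 + 5*k + 2)).
A = 1/2, B = 1, C = k**3 - 6*k**2 + 5*k + 2.
Solve (1/2)·f(k+1) − (1)·f(k) = k**3 - 6*k**2 + 5*k + 2.
From deg A=0, deg B=0, deg C=3: d=3.
A polynomial solution: f(k) = -2*(k**3 - 3*k**2 + 2*k + 2).
Certificate R = B(k−1)f/C = -2*(k**3 - 3*k**2 + 2*k + 2)/(k**3 - 6*k**2 + 5*k + 2) gives s_k = (k**3 - 3*k**2 + 2*k + 2)/2**k.
Verify: (-k**3 + 6*k**2 - 5*k - 2)/(2*2**k) matches t_k.
Sum = s_(8) − s_(0); s_(8) = 169/128, s_(0) = 2 ⇒ -87/128.

Σ = -87/128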